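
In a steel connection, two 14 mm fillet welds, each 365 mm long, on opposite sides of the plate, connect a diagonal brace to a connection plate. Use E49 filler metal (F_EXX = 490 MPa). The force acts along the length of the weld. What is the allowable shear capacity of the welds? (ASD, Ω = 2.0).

Effective throat t_e = 0.707 × 14 = 9.898 mm.
Total length L = 730 mm; A_we = 9.898 × 730 = 7226 mm².
F_nw = 0.6 F_EXX = 0.6 × 490 = 294 MPa.
R_n = 294 × 7226 × 10⁻³ = 2124 kN; R_n/Ω = 2124/2.0 = 1062 kN.

R_n/Ω ≈ 1060 kN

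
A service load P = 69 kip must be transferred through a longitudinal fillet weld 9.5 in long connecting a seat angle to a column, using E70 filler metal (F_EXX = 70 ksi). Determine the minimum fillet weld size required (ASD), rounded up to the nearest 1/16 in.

Total weld length L = 9.5 in.
Required throat t_e = P × Ω / (0.6 F_EXX × L) = 69 × 2.0 / (0.6 × 70 × 9.5) = 0.3459 in.
Required leg w = t_e / 0.707 = 0.4892 in → use 1/2 in.

w = 1/2 in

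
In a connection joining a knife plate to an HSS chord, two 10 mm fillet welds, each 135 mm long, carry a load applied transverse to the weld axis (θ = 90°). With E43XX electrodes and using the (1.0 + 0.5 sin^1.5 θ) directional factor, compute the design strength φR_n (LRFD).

φR_n ≈ 554 kN

E43XX → F_EXX = 430 MPa.
t_e = 0.707 × 10 = 7.07 mm; A_we = 7.07 × 270 = 1909 mm².
Directional factor: 1.0 + 0.5 sin^1.5(90°) = 1.5.
F_nw = 0.6 × 430 × 1.5 = 387 MPa.
φR_n = 0.75 × 387 × 1909 × 10⁻³ = 554.1 kN.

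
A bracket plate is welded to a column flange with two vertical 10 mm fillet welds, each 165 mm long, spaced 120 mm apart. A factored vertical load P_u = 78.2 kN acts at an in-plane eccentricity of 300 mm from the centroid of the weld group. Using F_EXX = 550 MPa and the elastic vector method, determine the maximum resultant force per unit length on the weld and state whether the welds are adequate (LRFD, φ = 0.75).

Total weld length L_w = 330 mm. Treat welds as unit-width lines.
Polar moment about centroid: J = 2[d³/12 + d(b/2)²] = 2[165³/12 + 165×60²] = 1937000 mm³.
Direct shear f_v = P/L_w = 78.2×10³ / 330 = 237 N/mm (vertical).
Torsion M = P·e = 78.2×10³ × 300 = 23460000 N·mm.
Critical point at (x, y) = (60, 82.5) from centroid. f_tx = M·y/J = 999.4 N/mm; f_ty = M·x/J = 726.8 N/mm.
Resultant f_max = √[f_tx² + (f_v + f_ty)²] = √[999.4² + (237 + 726.8)²] = 1388 N/mm.
Capacity per unit length: φr_n = 0.75 × 0.6 × 550 × (0.707 × 10) = 1750 N/mm.
1388 ≤ 1750 → adequate.

f_max ≈ 1390 N/mm; adequate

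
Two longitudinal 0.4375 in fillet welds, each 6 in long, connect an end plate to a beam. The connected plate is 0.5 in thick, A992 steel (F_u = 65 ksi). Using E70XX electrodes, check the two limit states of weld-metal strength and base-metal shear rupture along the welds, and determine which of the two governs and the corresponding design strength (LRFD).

E70XX → F_EXX = 70 ksi.
t_e = 0.707 × 0.4375 = 0.3093 in; L = 12 in.
Weld metal: φR_n = 0.75 × 0.6 × 70 × 0.3093 × 12 = 116.9 kips.
Base metal (shear rupture): φR_n = 0.75 × 0.6 × 65 × 0.5 × 12 = 175.5 kips.
Governing: weld metal.

φR_n ≈ 117 kips (weld metal governs)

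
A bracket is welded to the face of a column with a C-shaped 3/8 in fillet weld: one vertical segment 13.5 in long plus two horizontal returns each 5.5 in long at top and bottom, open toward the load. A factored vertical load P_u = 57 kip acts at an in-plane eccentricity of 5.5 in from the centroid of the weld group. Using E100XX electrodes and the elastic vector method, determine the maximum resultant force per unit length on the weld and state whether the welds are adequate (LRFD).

E100XX → F_EXX = 100 ksi.
Total weld length L_w = 24.5 in. Treat welds as unit-width lines.
Centroid: x̄ = 2×5.5×2.75 / 24.5 = 1.235 in from the vertical weld.
Polar moment about centroid: J = I_x + I_y = [13.5³/12 + 2×5.5×6.75²] + [13.5×1.235² + 2(5.5³/12 + 5.5×1.515²)] = 779.8 in³.
Direct shear f_v = P/L_w = 57 / 24.5 = 2.327 kip/in (vertical).
Torsion M = P·e = 57 × 5.5 = 313.5 kip·in.
Critical point at (x, y) = (4.265, 6.75) from centroid. f_tx = M·y/J = 2.714 kip/in; f_ty = M·x/J = 1.715 kip/in.
Resultant f_max = √[f_tx² + (f_v + f_ty)²] = √[2.714² + (2.327 + 1.715)²] = 4.868 kip/in.
Capacity per unit length: φr_n = 0.75 × 0.6 × 100 × (0.707 × 0.375) = 11.93 kip/in.
4.868 ≤ 11.93 → adequate.

f_max ≈ 4.87 kip/in; adequate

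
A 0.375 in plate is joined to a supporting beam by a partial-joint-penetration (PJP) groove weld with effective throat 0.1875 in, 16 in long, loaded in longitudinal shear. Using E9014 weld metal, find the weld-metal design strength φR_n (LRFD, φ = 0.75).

φR_n ≈ 122 kip

E90XX → F_EXX = 90 ksi.
Effective throat (given) t_e = 0.1875 in.
A_we = 0.1875 × 16 = 3 in².
F_nw = 0.6 F_EXX = 54 ksi.
φR_n = 0.75 × 54 × 3 = 121.5 kip.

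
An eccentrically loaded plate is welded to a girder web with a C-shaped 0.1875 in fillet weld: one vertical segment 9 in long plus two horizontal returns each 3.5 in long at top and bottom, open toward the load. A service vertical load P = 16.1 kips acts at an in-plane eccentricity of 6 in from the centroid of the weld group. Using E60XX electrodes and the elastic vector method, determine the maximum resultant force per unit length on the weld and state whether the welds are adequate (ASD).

E60XX → F_EXX = 60 ksi.
Total weld length L_w = 16 in. Treat welds as unit-width lines.
Centroid: x̄ = 2×3.5×1.75 / 16 = 0.7656 in from the vertical weld.
Polar moment about centroid: J = I_x + I_y = [9³/12 + 2×3.5×4.5²] + [9×0.7656² + 2(3.5³/12 + 3.5×0.9844²)] = 221.7 in³.
Direct shear f_v = P/L_w = 16.1 / 16 = 1.006 kip/in (vertical).
Torsion M = P·e = 16.1 × 6 = 96.6 kip·in.
Critical point at (x, y) = (2.734, 4.5) from centroid. f_tx = M·y/J = 1.961 kip/in; f_ty = M·x/J = 1.191 kip/in.
Resultant f_max = √[f_tx² + (f_v + f_ty)²] = √[1.961² + (1.006 + 1.191)²] = 2.945 kip/in.
Capacity per unit length: r_n/Ω = (1/2.0) × 0.6 × 60 × (0.707 × 0.1875) = 2.386 kip/in.
2.945 > 2.386 → NOT adequate.

f_max ≈ 2.95 kip/in; NOT adequate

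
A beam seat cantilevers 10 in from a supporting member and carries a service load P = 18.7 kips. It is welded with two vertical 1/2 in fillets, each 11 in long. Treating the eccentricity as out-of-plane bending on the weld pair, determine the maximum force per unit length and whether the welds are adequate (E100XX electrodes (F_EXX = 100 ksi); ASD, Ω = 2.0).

L_w = 2 × 11 = 22 in; section modulus (unit throat) S = 2 × L²/6 = 40.33 in².
Direct shear f_v = P/L_w = 18.7/22 = 0.85 kip/in.
Moment M = P × e = 18.7 × 10 = 187 kip·in; bending f_b = M/S = 4.636 kip/in.
f_max = √(f_v² + f_b²) = √(0.85² + 4.636²) = 4.714 kip/in.
r_n/Ω = (1/2.0) × 0.6 × 100 × (0.707 × 0.5) = 10.6 kip/in → adequate.

f_max ≈ 4.71 kip/in; adequate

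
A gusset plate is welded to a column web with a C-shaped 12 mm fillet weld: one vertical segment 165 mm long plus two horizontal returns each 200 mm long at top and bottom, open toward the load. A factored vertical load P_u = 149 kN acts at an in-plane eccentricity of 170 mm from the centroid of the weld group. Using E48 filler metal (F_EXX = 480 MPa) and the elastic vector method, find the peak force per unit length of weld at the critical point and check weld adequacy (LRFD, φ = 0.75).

f_max ≈ 927 N/mm; adequate

Total weld length L_w = 565 mm. Treat welds as unit-width lines.
Centroid: x̄ = 2×200×100 / 565 = 70.8 mm from the vertical weld.
Polar moment about centroid: J = I_x + I_y = [165³/12 + 2×200×82.5²] + [165×70.8² + 2(200³/12 + 200×29.2²)] = 5598000 mm³.
Direct shear f_v = P/L_w = 149×10³ / 565 = 263.7 N/mm (vertical).
Torsion M = P·e = 149×10³ × 170 = 25330000 N·mm.
Critical point at (x, y) = (129.2, 82.5) from centroid. f_tx = M·y/J = 373.3 N/mm; f_ty = M·x/J = 584.6 N/mm.
Resultant f_max = √[f_tx² + (f_v + f_ty)²] = √[373.3² + (263.7 + 584.6)²] = 926.8 N/mm.
Capacity per unit length: φr_n = 0.75 × 0.6 × 480 × (0.707 × 12) = 1833 N/mm.
926.8 ≤ 1833 → adequate.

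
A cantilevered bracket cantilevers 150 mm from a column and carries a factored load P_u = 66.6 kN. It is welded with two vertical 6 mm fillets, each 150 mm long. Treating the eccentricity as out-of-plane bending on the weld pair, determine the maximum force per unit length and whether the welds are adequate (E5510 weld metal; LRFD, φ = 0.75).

E55XX → F_EXX = 550 MPa.
L_w = 2 × 150 = 300 mm; section modulus (unit throat) S = 2 × L²/6 = 7500 mm².
Direct shear f_v = P/L_w = 66.6×10³/300 = 222 N/mm.
Moment M = P × e = 66.6×10³ × 150 = 9990000 N·mm; bending f_b = M/S = 1332 N/mm.
f_max = √(f_v² + f_b²) = √(222² + 1332²) = 1350 N/mm.
φr_n = 0.75 × 0.6 × 550 × (0.707 × 6) = 1050 N/mm → NOT adequate.

f_max ≈ 1350 N/mm; NOT adequate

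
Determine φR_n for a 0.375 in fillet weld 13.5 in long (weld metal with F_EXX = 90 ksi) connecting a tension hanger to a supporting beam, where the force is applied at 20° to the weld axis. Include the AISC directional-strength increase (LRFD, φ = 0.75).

φR_n ≈ 159 kips

t_e = 0.707 × 0.375 = 0.2651 in; A_we = 0.2651 × 13.5 = 3.579 in².
Directional factor: 1.0 + 0.5 sin^1.5(20°) = 1.1.
F_nw = 0.6 × 90 × 1.1 = 59.4 ksi.
φR_n = 0.75 × 59.4 × 3.579 = 159.5 kips.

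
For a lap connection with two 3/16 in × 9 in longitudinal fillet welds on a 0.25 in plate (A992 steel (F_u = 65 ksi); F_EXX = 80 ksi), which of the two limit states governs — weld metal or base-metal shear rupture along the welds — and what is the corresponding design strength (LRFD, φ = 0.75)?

φR_n ≈ 85.9 kip (weld metal governs)

t_e = 0.707 × 0.1875 = 0.1326 in; L = 18 in.
Weld metal: φR_n = 0.75 × 0.6 × 80 × 0.1326 × 18 = 85.9 kip.
Base metal (shear rupture): φR_n = 0.75 × 0.6 × 65 × 0.25 × 18 = 131.6 kip.
Governing: weld metal.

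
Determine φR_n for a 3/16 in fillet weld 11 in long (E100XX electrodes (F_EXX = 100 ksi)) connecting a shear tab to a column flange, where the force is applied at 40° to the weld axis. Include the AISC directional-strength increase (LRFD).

φR_n ≈ 82.5 kip

t_e = 0.707 × 0.1875 = 0.1326 in; A_we = 0.1326 × 11 = 1.458 in².
Directional factor: 1.0 + 0.5 sin^1.5(40°) = 1.258.
F_nw = 0.6 × 100 × 1.258 = 75.46 ksi.
φR_n = 0.75 × 75.46 × 1.458 = 82.53 kip.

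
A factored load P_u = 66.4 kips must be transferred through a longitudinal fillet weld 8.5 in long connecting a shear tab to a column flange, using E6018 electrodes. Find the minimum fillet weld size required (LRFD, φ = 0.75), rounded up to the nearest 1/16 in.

w = 7/16 in

E60XX → F_EXX = 60 ksi.
Total weld length L = 8.5 in.
Required throat t_e = P_u / (φ × 0.6 F_EXX × L) = 66.4 / (0.75 × 0.6 × 60 × 8.5) = 0.2893 in.
Required leg w = t_e / 0.707 = 0.4092 in → use 7/16 in.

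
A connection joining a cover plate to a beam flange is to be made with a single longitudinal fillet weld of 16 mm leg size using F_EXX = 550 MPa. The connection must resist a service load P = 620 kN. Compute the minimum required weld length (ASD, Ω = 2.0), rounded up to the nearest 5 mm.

L = 335 mm

Throat t_e = 0.707 × 16 = 11.31 mm.
r_n/Ω = (0.6 × 550 × 11.31) / 2.0 = 1866 N/mm = 1.866 kN/mm.
L_req = P / (r_n/Ω) = 620 / 1.866 = 332.2 mm total.
Round up → use L = 335 mm.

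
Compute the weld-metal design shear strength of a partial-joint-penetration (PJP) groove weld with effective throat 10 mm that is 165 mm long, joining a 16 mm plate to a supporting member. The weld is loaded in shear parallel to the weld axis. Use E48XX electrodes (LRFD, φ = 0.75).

φR_n ≈ 356 kN

E48XX → F_EXX = 480 MPa.
Effective throat (given) t_e = 10 mm.
A_we = 10 × 165 = 1650 mm².
F_nw = 0.6 F_EXX = 288 MPa.
φR_n = 0.75 × 288 × 1650 × 10⁻³ = 356.4 kN.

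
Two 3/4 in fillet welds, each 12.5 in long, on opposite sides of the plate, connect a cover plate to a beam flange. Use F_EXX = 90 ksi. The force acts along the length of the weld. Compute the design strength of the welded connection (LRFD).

Effective throat t_e = 0.707 × 0.75 = 0.5302 in.
Total length L = 25 in; A_we = 0.5302 × 25 = 13.26 in².
F_nw = 0.6 F_EXX = 0.6 × 90 = 54 ksi.
φR_n = 0.75 × 54 × 13.26 = 536.9 kip.

φR_n ≈ 537 kip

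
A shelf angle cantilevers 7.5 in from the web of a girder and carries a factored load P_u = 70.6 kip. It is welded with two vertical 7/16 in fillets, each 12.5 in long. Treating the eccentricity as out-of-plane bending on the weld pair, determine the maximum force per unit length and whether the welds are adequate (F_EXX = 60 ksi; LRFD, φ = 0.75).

f_max ≈ 10.6 kip/in; NOT adequate

L_w = 2 × 12.5 = 25 in; section modulus (unit throat) S = 2 × L²/6 = 52.08 in².
Direct shear f_v = P/L_w = 70.6/25 = 2.824 kip/in.
Moment M = P × e = 70.6 × 7.5 = 529.5 kip·in; bending f_b = M/S = 10.17 kip/in.
f_max = √(f_v² + f_b²) = √(2.824² + 10.17²) = 10.55 kip/in.
φr_n = 0.75 × 0.6 × 60 × (0.707 × 0.4375) = 8.351 kip/in → NOT adequate.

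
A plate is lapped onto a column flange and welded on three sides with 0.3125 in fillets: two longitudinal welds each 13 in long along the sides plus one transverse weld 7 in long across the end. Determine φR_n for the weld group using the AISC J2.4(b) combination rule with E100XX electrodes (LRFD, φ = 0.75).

E100XX → F_EXX = 100 ksi.
t_e = 0.707 × 0.3125 = 0.2209 in.
R_nwl = 0.6 × 100 × 0.2209 × 26 = 344.7 kip (longitudinal, 2 welds).
R_nwt = 0.6 × 100 × 0.2209 × 7 = 92.79 kip (transverse, base value).
(i) R_nwl + R_nwt = 437.5 kip; (ii) 0.85 R_nwl + 1.5 R_nwt = 432.2 kip.
R_n = max = 437.5 kip [governs: (i)]; φR_n = 328.1 kip.

φR_n ≈ 328 kip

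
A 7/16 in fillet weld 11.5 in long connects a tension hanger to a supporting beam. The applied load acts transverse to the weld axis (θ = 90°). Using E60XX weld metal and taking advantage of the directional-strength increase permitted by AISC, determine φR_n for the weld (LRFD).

E60XX → F_EXX = 60 ksi.
t_e = 0.707 × 0.4375 = 0.3093 in; A_we = 0.3093 × 11.5 = 3.557 in².
Directional factor: 1.0 + 0.5 sin^1.5(90°) = 1.5.
F_nw = 0.6 × 60 × 1.5 = 54 ksi.
φR_n = 0.75 × 54 × 3.557 = 144.1 kips.

φR_n ≈ 144 kips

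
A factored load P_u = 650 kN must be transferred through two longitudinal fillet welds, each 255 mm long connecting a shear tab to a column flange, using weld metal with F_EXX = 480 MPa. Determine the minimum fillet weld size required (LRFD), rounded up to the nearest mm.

w = 9 mm

Total weld length L = 510 mm.
Required throat t_e = P_u / (φ × 0.6 F_EXX × L) = 650 / (0.75 × 0.6 × 480 × 510 × 10⁻³) = 5.901 mm.
Required leg w = t_e / 0.707 = 8.346 mm → use 9 mm.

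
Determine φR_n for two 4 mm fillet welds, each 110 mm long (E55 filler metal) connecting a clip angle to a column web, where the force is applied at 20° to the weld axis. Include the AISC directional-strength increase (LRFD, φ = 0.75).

E55XX → F_EXX = 550 MPa.
t_e = 0.707 × 4 = 2.828 mm; A_we = 2.828 × 220 = 622.2 mm².
Directional factor: 1.0 + 0.5 sin^1.5(20°) = 1.1.
F_nw = 0.6 × 550 × 1.1 = 363 MPa.
φR_n = 0.75 × 363 × 622.2 × 10⁻³ = 169.4 kN.

φR_n ≈ 169 kN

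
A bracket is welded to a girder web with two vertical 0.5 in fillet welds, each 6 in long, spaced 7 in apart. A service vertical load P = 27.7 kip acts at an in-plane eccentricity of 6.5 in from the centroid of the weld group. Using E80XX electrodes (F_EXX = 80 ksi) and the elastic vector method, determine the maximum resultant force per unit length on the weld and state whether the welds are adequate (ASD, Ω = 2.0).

f_max ≈ 6.47 kip/in; adequate

Total weld length L_w = 12 in. Treat welds as unit-width lines.
Polar moment about centroid: J = 2[d³/12 + d(b/2)²] = 2[6³/12 + 6×3.5²] = 183 in³.
Direct shear f_v = P/L_w = 27.7 / 12 = 2.308 kip/in (vertical).
Torsion M = P·e = 27.7 × 6.5 = 180.05 kip·in.
Critical point at (x, y) = (3.5, 3) from centroid. f_tx = M·y/J = 2.952 kip/in; f_ty = M·x/J = 3.444 kip/in.
Resultant f_max = √[f_tx² + (f_v + f_ty)²] = √[2.952² + (2.308 + 3.444)²] = 6.465 kip/in.
Capacity per unit length: r_n/Ω = (1/2.0) × 0.6 × 80 × (0.707 × 0.5) = 8.484 kip/in.
6.465 ≤ 8.484 → adequate.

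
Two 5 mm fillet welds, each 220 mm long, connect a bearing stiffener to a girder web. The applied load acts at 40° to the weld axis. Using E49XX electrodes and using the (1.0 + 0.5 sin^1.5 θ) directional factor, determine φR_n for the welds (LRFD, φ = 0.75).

φR_n ≈ 431 kN

E49XX → F_EXX = 490 MPa.
t_e = 0.707 × 5 = 3.535 mm; A_we = 3.535 × 440 = 1555 mm².
Directional factor: 1.0 + 0.5 sin^1.5(40°) = 1.258.
F_nw = 0.6 × 490 × 1.258 = 369.8 MPa.
φR_n = 0.75 × 369.8 × 1555 × 10⁻³ = 431.3 kN.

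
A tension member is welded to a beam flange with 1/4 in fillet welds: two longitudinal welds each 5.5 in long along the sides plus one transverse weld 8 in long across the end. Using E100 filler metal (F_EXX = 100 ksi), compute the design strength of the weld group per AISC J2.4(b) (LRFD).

t_e = 0.707 × 0.25 = 0.1767 in.
R_nwl = 0.6 × 100 × 0.1767 × 11 = 116.7 kip (longitudinal, 2 welds).
R_nwt = 0.6 × 100 × 0.1767 × 8 = 84.84 kip (transverse, base value).
(i) R_nwl + R_nwt = 201.5 kip; (ii) 0.85 R_nwl + 1.5 R_nwt = 226.4 kip.
R_n = max = 226.4 kip [governs: (ii)]; φR_n = 169.8 kip.

φR_n ≈ 170 kip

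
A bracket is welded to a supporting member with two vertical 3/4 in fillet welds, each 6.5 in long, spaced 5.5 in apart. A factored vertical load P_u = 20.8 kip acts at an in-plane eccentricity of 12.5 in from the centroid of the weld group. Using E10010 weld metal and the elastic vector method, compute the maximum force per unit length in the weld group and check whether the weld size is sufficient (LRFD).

E100XX → F_EXX = 100 ksi.
Total weld length L_w = 13 in. Treat welds as unit-width lines.
Polar moment about centroid: J = 2[d³/12 + d(b/2)²] = 2[6.5³/12 + 6.5×2.75²] = 144.1 in³.
Direct shear f_v = P/L_w = 20.8 / 13 = 1.6 kip/in (vertical).
Torsion M = P·e = 20.8 × 12.5 = 260 kip·in.
Critical point at (x, y) = (2.75, 3.25) from centroid. f_tx = M·y/J = 5.865 kip/in; f_ty = M·x/J = 4.962 kip/in.
Resultant f_max = √[f_tx² + (f_v + f_ty)²] = √[5.865² + (1.6 + 4.962)²] = 8.801 kip/in.
Capacity per unit length: φr_n = 0.75 × 0.6 × 100 × (0.707 × 0.75) = 23.86 kip/in.
8.801 ≤ 23.86 → adequate.

f_max ≈ 8.8 kip/in; adequate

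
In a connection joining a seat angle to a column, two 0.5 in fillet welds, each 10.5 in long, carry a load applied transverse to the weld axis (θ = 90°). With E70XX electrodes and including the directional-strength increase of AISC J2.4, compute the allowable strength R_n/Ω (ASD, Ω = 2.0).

E70XX → F_EXX = 70 ksi.
t_e = 0.707 × 0.5 = 0.3535 in; A_we = 0.3535 × 21 = 7.423 in².
Directional factor: 1.0 + 0.5 sin^1.5(90°) = 1.5.
F_nw = 0.6 × 70 × 1.5 = 63 ksi.
R_n/Ω = (63 × 7.423) / 2.0 = 233.8 kips.

R_n/Ω ≈ 234 kips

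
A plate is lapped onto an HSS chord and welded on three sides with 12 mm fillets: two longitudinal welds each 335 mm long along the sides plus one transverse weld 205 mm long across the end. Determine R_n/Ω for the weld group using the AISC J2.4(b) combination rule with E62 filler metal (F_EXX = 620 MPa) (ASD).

t_e = 0.707 × 12 = 8.484 mm.
R_nwl = 0.6 × 620 × 8.484 × 670 × 10⁻³ = 2115 kN (longitudinal, 2 welds).
R_nwt = 0.6 × 620 × 8.484 × 205 × 10⁻³ = 647 kN (transverse, base value).
(i) R_nwl + R_nwt = 2762 kN; (ii) 0.85 R_nwl + 1.5 R_nwt = 2768 kN.
R_n = max = 2768 kN [governs: (ii)]; R_n/Ω = 1384 kN.

R_n/Ω ≈ 1380 kN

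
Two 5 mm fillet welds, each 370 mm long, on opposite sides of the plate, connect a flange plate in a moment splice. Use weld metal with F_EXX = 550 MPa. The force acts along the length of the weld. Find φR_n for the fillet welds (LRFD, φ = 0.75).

φR_n ≈ 647 kN

Effective throat t_e = 0.707 × 5 = 3.535 mm.
Total length L = 740 mm; A_we = 3.535 × 740 = 2616 mm².
F_nw = 0.6 F_EXX = 0.6 × 550 = 330 MPa.
φR_n = 0.75 × 330 × 2616 × 10⁻³ = 647.4 kN.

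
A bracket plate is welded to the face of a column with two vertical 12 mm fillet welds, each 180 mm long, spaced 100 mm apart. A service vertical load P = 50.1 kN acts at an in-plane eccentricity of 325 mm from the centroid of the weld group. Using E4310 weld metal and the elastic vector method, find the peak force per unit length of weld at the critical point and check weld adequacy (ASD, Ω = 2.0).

E43XX → F_EXX = 430 MPa.
Total weld length L_w = 360 mm. Treat welds as unit-width lines.
Polar moment about centroid: J = 2[d³/12 + d(b/2)²] = 2[180³/12 + 180×50²] = 1872000 mm³.
Direct shear f_v = P/L_w = 50.1×10³ / 360 = 139.2 N/mm (vertical).
Torsion M = P·e = 50.1×10³ × 325 = 16282000 N·mm.
Critical point at (x, y) = (50, 90) from centroid. f_tx = M·y/J = 782.8 N/mm; f_ty = M·x/J = 434.9 N/mm.
Resultant f_max = √[f_tx² + (f_v + f_ty)²] = √[782.8² + (139.2 + 434.9)²] = 970.7 N/mm.
Capacity per unit length: r_n/Ω = (1/2.0) × 0.6 × 430 × (0.707 × 12) = 1094 N/mm.
970.7 ≤ 1094 → adequate.

f_max ≈ 971 N/mm; adequate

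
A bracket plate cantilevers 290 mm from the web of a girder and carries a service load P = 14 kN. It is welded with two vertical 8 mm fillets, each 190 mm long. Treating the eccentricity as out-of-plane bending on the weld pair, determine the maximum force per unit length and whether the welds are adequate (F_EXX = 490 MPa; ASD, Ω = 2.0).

f_max ≈ 339 N/mm; adequate

L_w = 2 × 190 = 380 mm; section modulus (unit throat) S = 2 × L²/6 = 12030 mm².
Direct shear f_v = P/L_w = 14×10³/380 = 36.84 N/mm.
Moment M = P × e = 14×10³ × 290 = 4060000 N·mm; bending f_b = M/S = 337.4 N/mm.
f_max = √(f_v² + f_b²) = √(36.84² + 337.4²) = 339.4 N/mm.
r_n/Ω = (1/2.0) × 0.6 × 490 × (0.707 × 8) = 831.4 N/mm → adequate.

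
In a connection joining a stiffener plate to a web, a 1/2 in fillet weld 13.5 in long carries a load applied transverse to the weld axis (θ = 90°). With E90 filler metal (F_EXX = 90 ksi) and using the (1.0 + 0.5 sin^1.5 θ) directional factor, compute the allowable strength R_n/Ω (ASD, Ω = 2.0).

t_e = 0.707 × 0.5 = 0.3535 in; A_we = 0.3535 × 13.5 = 4.772 in².
Directional factor: 1.0 + 0.5 sin^1.5(90°) = 1.5.
F_nw = 0.6 × 90 × 1.5 = 81 ksi.
R_n/Ω = (81 × 4.772) / 2.0 = 193.3 kips.

R_n/Ω ≈ 193 kips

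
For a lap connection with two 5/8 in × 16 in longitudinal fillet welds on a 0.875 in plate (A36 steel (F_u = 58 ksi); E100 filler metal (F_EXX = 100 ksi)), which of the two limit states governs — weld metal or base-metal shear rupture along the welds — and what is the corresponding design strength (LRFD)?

φR_n ≈ 636 kips (weld metal governs)

t_e = 0.707 × 0.625 = 0.4419 in; L = 32 in.
Weld metal: φR_n = 0.75 × 0.6 × 100 × 0.4419 × 32 = 636.3 kips.
Base metal (shear rupture): φR_n = 0.75 × 0.6 × 58 × 0.875 × 32 = 730.8 kips.
Governing: weld metal.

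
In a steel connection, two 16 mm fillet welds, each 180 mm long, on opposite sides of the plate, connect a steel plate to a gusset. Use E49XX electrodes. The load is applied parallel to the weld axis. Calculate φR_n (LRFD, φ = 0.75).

E49XX → F_EXX = 490 MPa.
Effective throat t_e = 0.707 × 16 = 11.31 mm.
Total length L = 360 mm; A_we = 11.31 × 360 = 4072 mm².
F_nw = 0.6 F_EXX = 0.6 × 490 = 294 MPa.
φR_n = 0.75 × 294 × 4072 × 10⁻³ = 897.9 kN.

φR_n ≈ 898 kN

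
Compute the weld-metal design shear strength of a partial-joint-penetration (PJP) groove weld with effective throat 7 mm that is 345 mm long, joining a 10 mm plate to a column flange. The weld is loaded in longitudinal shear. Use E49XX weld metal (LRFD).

φR_n ≈ 533 kN

E49XX → F_EXX = 490 MPa.
Effective throat (given) t_e = 7 mm.
A_we = 7 × 345 = 2415 mm².
F_nw = 0.6 F_EXX = 294 MPa.
φR_n = 0.75 × 294 × 2415 × 10⁻³ = 532.5 kN.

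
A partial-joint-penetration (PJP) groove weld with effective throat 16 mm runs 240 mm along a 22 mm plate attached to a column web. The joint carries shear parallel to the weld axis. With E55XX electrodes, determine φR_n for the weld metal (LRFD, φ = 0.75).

E55XX → F_EXX = 550 MPa.
Effective throat (given) t_e = 16 mm.
A_we = 16 × 240 = 3840 mm².
F_nw = 0.6 F_EXX = 330 MPa.
φR_n = 0.75 × 330 × 3840 × 10⁻³ = 950.4 kN.

φR_n ≈ 950 kN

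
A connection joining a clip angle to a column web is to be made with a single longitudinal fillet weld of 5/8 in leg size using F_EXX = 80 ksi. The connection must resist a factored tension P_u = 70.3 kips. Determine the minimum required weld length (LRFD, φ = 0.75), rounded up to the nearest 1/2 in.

Throat t_e = 0.707 × 0.625 = 0.4419 in.
φr_n = 0.75 × 0.6 × 80 × 0.4419 = 15.91 kips/in.
L_req = P_u / φr_n = 70.3 / 15.91 = 4.419 in total.
Round up → use L = 4.5 in.

L = 4.5 in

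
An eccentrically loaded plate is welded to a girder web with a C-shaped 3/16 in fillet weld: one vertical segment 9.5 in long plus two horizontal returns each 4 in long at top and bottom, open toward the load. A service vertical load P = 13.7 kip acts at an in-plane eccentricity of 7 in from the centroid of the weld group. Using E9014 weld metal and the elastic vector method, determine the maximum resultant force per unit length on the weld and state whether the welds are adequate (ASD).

f_max ≈ 2.46 kip/in; adequate

E90XX → F_EXX = 90 ksi.
Total weld length L_w = 17.5 in. Treat welds as unit-width lines.
Centroid: x̄ = 2×4×2 / 17.5 = 0.9143 in from the vertical weld.
Polar moment about centroid: J = I_x + I_y = [9.5³/12 + 2×4×4.75²] + [9.5×0.9143² + 2(4³/12 + 4×1.086²)] = 280 in³.
Direct shear f_v = P/L_w = 13.7 / 17.5 = 0.7829 kip/in (vertical).
Torsion M = P·e = 13.7 × 7 = 95.9 kip·in.
Critical point at (x, y) = (3.086, 4.75) from centroid. f_tx = M·y/J = 1.627 kip/in; f_ty = M·x/J = 1.057 kip/in.
Resultant f_max = √[f_tx² + (f_v + f_ty)²] = √[1.627² + (0.7829 + 1.057)²] = 2.456 kip/in.
Capacity per unit length: r_n/Ω = (1/2.0) × 0.6 × 90 × (0.707 × 0.1875) = 3.579 kip/in.
2.456 ≤ 3.579 → adequate.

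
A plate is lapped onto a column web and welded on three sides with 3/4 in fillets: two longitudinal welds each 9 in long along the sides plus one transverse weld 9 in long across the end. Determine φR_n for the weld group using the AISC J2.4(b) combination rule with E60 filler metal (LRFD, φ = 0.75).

φR_n ≈ 412 kip

E60XX → F_EXX = 60 ksi.
t_e = 0.707 × 0.75 = 0.5302 in.
R_nwl = 0.6 × 60 × 0.5302 × 18 = 343.6 kip (longitudinal, 2 welds).
R_nwt = 0.6 × 60 × 0.5302 × 9 = 171.8 kip (transverse, base value).
(i) R_nwl + R_nwt = 515.4 kip; (ii) 0.85 R_nwl + 1.5 R_nwt = 549.8 kip.
R_n = max = 549.8 kip [governs: (ii)]; φR_n = 412.3 kip.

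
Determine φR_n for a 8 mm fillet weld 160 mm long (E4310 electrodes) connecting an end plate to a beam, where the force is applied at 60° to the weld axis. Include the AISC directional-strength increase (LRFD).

E43XX → F_EXX = 430 MPa.
t_e = 0.707 × 8 = 5.656 mm; A_we = 5.656 × 160 = 905 mm².
Directional factor: 1.0 + 0.5 sin^1.5(60°) = 1.403.
F_nw = 0.6 × 430 × 1.403 = 362 MPa.
φR_n = 0.75 × 362 × 905 × 10⁻³ = 245.7 kN.

φR_n ≈ 246 kN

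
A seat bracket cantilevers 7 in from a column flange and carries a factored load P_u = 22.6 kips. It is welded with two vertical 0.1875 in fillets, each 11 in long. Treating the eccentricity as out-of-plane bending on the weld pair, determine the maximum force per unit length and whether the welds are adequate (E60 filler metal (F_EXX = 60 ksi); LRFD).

L_w = 2 × 11 = 22 in; section modulus (unit throat) S = 2 × L²/6 = 40.33 in².
Direct shear f_v = P/L_w = 22.6/22 = 1.027 kip/in.
Moment M = P × e = 22.6 × 7 = 158.2 kip·in; bending f_b = M/S = 3.922 kip/in.
f_max = √(f_v² + f_b²) = √(1.027² + 3.922²) = 4.055 kip/in.
φr_n = 0.75 × 0.6 × 60 × (0.707 × 0.1875) = 3.579 kip/in → NOT adequate.

f_max ≈ 4.05 kip/in; NOT adequate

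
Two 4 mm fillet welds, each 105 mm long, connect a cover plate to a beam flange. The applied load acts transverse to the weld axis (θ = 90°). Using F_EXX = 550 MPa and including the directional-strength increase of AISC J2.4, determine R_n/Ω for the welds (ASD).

t_e = 0.707 × 4 = 2.828 mm; A_we = 2.828 × 210 = 593.9 mm².
Directional factor: 1.0 + 0.5 sin^1.5(90°) = 1.5.
F_nw = 0.6 × 550 × 1.5 = 495 MPa.
R_n/Ω = (495 × 593.9) / 2.0 × 10⁻³ = 147 kN.

R_n/Ω ≈ 147 kN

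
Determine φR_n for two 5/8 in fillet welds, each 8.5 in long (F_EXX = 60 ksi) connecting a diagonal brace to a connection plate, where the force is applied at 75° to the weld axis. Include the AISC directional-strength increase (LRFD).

t_e = 0.707 × 0.625 = 0.4419 in; A_we = 0.4419 × 17 = 7.512 in².
Directional factor: 1.0 + 0.5 sin^1.5(75°) = 1.475.
F_nw = 0.6 × 60 × 1.475 = 53.09 ksi.
φR_n = 0.75 × 53.09 × 7.512 = 299.1 kip.

φR_n ≈ 299 kip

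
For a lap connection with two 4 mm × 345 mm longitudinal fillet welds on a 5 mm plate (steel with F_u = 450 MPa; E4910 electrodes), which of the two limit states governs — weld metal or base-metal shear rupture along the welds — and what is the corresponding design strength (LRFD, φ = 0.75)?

φR_n ≈ 430 kN (weld metal governs)

E49XX → F_EXX = 490 MPa.
t_e = 0.707 × 4 = 2.828 mm; L = 690 mm.
Weld metal: φR_n = 0.75 × 0.6 × 490 × 2.828 × 690 × 10⁻³ = 430.3 kN.
Base metal (shear rupture): φR_n = 0.75 × 0.6 × 450 × 5 × 690 × 10⁻³ = 698.6 kN.
Governing: weld metal.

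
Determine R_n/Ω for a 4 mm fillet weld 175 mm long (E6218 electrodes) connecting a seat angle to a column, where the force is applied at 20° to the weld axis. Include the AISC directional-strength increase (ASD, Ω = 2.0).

E62XX → F_EXX = 620 MPa.
t_e = 0.707 × 4 = 2.828 mm; A_we = 2.828 × 175 = 494.9 mm².
Directional factor: 1.0 + 0.5 sin^1.5(20°) = 1.1.
F_nw = 0.6 × 620 × 1.1 = 409.2 MPa.
R_n/Ω = (409.2 × 494.9) / 2.0 × 10⁻³ = 101.3 kN.

R_n/Ω ≈ 101 kN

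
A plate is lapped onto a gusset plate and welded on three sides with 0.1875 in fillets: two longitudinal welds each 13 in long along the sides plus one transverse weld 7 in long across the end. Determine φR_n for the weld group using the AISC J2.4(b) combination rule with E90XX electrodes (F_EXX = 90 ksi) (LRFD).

t_e = 0.707 × 0.1875 = 0.1326 in.
R_nwl = 0.6 × 90 × 0.1326 × 26 = 186.1 kip (longitudinal, 2 welds).
R_nwt = 0.6 × 90 × 0.1326 × 7 = 50.11 kip (transverse, base value).
(i) R_nwl + R_nwt = 236.2 kip; (ii) 0.85 R_nwl + 1.5 R_nwt = 233.4 kip.
R_n = max = 236.2 kip [governs: (i)]; φR_n = 177.2 kip.

φR_n ≈ 177 kip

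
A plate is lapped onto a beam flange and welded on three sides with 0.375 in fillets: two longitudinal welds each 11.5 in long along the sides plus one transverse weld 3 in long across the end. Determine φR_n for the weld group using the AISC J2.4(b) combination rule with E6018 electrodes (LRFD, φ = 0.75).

E60XX → F_EXX = 60 ksi.
t_e = 0.707 × 0.375 = 0.2651 in.
R_nwl = 0.6 × 60 × 0.2651 × 23 = 219.5 kip (longitudinal, 2 welds).
R_nwt = 0.6 × 60 × 0.2651 × 3 = 28.63 kip (transverse, base value).
(i) R_nwl + R_nwt = 248.2 kip; (ii) 0.85 R_nwl + 1.5 R_nwt = 229.5 kip.
R_n = max = 248.2 kip [governs: (i)]; φR_n = 186.1 kip.

φR_n ≈ 186 kip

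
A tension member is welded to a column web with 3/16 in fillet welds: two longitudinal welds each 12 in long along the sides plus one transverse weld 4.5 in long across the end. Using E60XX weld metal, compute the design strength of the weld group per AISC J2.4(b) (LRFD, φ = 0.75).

E60XX → F_EXX = 60 ksi.
t_e = 0.707 × 0.1875 = 0.1326 in.
R_nwl = 0.6 × 60 × 0.1326 × 24 = 114.5 kips (longitudinal, 2 welds).
R_nwt = 0.6 × 60 × 0.1326 × 4.5 = 21.48 kips (transverse, base value).
(i) R_nwl + R_nwt = 136 kips; (ii) 0.85 R_nwl + 1.5 R_nwt = 129.6 kips.
R_n = max = 136 kips [governs: (i)]; φR_n = 102 kips.

φR_n ≈ 102 kips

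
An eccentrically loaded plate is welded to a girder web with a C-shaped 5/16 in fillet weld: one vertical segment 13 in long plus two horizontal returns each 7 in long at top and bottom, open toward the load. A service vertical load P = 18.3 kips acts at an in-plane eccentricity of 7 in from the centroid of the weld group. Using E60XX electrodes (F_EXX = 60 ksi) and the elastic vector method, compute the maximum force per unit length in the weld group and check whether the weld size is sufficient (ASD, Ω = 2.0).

f_max ≈ 1.67 kip/in; adequate

Total weld length L_w = 27 in. Treat welds as unit-width lines.
Centroid: x̄ = 2×7×3.5 / 27 = 1.815 in from the vertical weld.
Polar moment about centroid: J = I_x + I_y = [13³/12 + 2×7×6.5²] + [13×1.815² + 2(7³/12 + 7×1.685²)] = 914.3 in³.
Direct shear f_v = P/L_w = 18.3 / 27 = 0.6778 kip/in (vertical).
Torsion M = P·e = 18.3 × 7 = 128.1 kip·in.
Critical point at (x, y) = (5.185, 6.5) from centroid. f_tx = M·y/J = 0.9107 kip/in; f_ty = M·x/J = 0.7265 kip/in.
Resultant f_max = √[f_tx² + (f_v + f_ty)²] = √[0.9107² + (0.6778 + 0.7265)²] = 1.674 kip/in.
Capacity per unit length: r_n/Ω = (1/2.0) × 0.6 × 60 × (0.707 × 0.3125) = 3.977 kip/in.
1.674 ≤ 3.977 → adequate.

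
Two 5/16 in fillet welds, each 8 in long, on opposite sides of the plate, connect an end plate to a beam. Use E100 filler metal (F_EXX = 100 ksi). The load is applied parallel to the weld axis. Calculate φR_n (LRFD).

φR_n ≈ 159 kip

Effective throat t_e = 0.707 × 0.3125 = 0.2209 in.
Total length L = 16 in; A_we = 0.2209 × 16 = 3.535 in².
F_nw = 0.6 F_EXX = 0.6 × 100 = 60 ksi.
φR_n = 0.75 × 60 × 3.535 = 159.1 kip.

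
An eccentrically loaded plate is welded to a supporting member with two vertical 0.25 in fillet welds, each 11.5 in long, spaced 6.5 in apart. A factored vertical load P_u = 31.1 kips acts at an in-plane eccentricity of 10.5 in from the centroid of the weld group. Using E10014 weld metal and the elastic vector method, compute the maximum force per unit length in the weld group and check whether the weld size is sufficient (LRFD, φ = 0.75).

E100XX → F_EXX = 100 ksi.
Total weld length L_w = 23 in. Treat welds as unit-width lines.
Polar moment about centroid: J = 2[d³/12 + d(b/2)²] = 2[11.5³/12 + 11.5×3.25²] = 496.4 in³.
Direct shear f_v = P/L_w = 31.1 / 23 = 1.352 kip/in (vertical).
Torsion M = P·e = 31.1 × 10.5 = 326.55 kip·in.
Critical point at (x, y) = (3.25, 5.75) from centroid. f_tx = M·y/J = 3.782 kip/in; f_ty = M·x/J = 2.138 kip/in.
Resultant f_max = √[f_tx² + (f_v + f_ty)²] = √[3.782² + (1.352 + 2.138)²] = 5.147 kip/in.
Capacity per unit length: φr_n = 0.75 × 0.6 × 100 × (0.707 × 0.25) = 7.954 kip/in.
5.147 ≤ 7.954 → adequate.

f_max ≈ 5.15 kip/in; adequate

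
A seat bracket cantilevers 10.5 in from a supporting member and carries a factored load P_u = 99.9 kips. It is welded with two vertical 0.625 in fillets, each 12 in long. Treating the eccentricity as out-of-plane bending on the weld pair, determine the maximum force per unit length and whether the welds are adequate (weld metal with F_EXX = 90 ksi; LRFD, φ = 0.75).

f_max ≈ 22.2 kip/in; NOT adequate

L_w = 2 × 12 = 24 in; section modulus (unit throat) S = 2 × L²/6 = 48 in².
Direct shear f_v = P/L_w = 99.9/24 = 4.163 kip/in.
Moment M = P × e = 99.9 × 10.5 = 1049 kip·in; bending f_b = M/S = 21.85 kip/in.
f_max = √(f_v² + f_b²) = √(4.163² + 21.85²) = 22.25 kip/in.
φr_n = 0.75 × 0.6 × 90 × (0.707 × 0.625) = 17.9 kip/in → NOT adequate.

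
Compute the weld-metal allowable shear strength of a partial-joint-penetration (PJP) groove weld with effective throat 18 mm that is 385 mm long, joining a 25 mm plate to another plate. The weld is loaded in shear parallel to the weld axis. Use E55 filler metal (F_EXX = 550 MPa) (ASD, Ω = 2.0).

Effective throat (given) t_e = 18 mm.
A_we = 18 × 385 = 6930 mm².
F_nw = 0.6 F_EXX = 330 MPa.
R_n/Ω = (330 × 6930) / 2.0 × 10⁻³ = 1143 kN.

R_n/Ω ≈ 1140 kN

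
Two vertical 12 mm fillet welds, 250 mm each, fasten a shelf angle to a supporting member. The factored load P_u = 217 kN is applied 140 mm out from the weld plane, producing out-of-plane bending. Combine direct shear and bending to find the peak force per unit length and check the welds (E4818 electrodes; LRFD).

f_max ≈ 1520 N/mm; adequate

E48XX → F_EXX = 480 MPa.
L_w = 2 × 250 = 500 mm; section modulus (unit throat) S = 2 × L²/6 = 20830 mm².
Direct shear f_v = P/L_w = 217×10³/500 = 434 N/mm.
Moment M = P × e = 217×10³ × 140 = 30380000 N·mm; bending f_b = M/S = 1458 N/mm.
f_max = √(f_v² + f_b²) = √(434² + 1458²) = 1521 N/mm.
φr_n = 0.75 × 0.6 × 480 × (0.707 × 12) = 1833 N/mm → adequate.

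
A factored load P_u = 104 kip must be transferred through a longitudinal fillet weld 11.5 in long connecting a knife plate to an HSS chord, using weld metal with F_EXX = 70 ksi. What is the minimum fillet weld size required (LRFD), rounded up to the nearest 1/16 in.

Total weld length L = 11.5 in.
Required throat t_e = P_u / (φ × 0.6 F_EXX × L) = 104 / (0.75 × 0.6 × 70 × 11.5) = 0.2871 in.
Required leg w = t_e / 0.707 = 0.4061 in → use 7/16 in.

w = 7/16 in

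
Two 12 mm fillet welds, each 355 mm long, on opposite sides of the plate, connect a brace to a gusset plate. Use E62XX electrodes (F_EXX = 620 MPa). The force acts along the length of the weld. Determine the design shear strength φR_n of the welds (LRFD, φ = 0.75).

φR_n ≈ 1680 kN

Effective throat t_e = 0.707 × 12 = 8.484 mm.
Total length L = 710 mm; A_we = 8.484 × 710 = 6024 mm².
F_nw = 0.6 F_EXX = 0.6 × 620 = 372 MPa.
φR_n = 0.75 × 372 × 6024 × 10⁻³ = 1681 kN.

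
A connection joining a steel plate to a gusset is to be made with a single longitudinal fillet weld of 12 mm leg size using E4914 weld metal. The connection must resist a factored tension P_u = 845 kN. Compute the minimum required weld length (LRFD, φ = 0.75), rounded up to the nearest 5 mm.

E49XX → F_EXX = 490 MPa.
Throat t_e = 0.707 × 12 = 8.484 mm.
φr_n = 0.75 × 0.6 × 490 × 8.484 × 10⁻³ = 1.871 kN/mm.
L_req = P_u / φr_n = 845 / 1.871 = 451.7 mm total.
Round up → use L = 455 mm.

L = 455 mm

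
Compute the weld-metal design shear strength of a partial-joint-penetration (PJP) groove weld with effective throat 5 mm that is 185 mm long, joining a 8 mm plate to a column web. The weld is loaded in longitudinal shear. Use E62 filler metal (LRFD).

φR_n ≈ 258 kN

E62XX → F_EXX = 620 MPa.
Effective throat (given) t_e = 5 mm.
A_we = 5 × 185 = 925 mm².
F_nw = 0.6 F_EXX = 372 MPa.
φR_n = 0.75 × 372 × 925 × 10⁻³ = 258.1 kN.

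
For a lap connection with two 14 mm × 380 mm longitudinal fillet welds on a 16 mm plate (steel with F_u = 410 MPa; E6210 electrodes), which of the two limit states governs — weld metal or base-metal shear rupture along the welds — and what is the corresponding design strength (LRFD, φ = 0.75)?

E62XX → F_EXX = 620 MPa.
t_e = 0.707 × 14 = 9.898 mm; L = 760 mm.
Weld metal: φR_n = 0.75 × 0.6 × 620 × 9.898 × 760 × 10⁻³ = 2099 kN.
Base metal (shear rupture): φR_n = 0.75 × 0.6 × 410 × 16 × 760 × 10⁻³ = 2244 kN.
Governing: weld metal.

φR_n ≈ 2100 kN (weld metal governs)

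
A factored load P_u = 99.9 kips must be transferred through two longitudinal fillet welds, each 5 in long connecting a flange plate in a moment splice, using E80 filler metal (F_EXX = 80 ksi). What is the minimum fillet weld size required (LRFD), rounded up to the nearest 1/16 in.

Total weld length L = 10 in.
Required throat t_e = P_u / (φ × 0.6 F_EXX × L) = 99.9 / (0.75 × 0.6 × 80 × 10) = 0.2775 in.
Required leg w = t_e / 0.707 = 0.3925 in → use 7/16 in.

w = 7/16 in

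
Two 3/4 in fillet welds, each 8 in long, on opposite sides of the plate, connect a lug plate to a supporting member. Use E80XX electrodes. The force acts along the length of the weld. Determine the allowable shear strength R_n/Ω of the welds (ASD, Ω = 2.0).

R_n/Ω ≈ 204 kips

E80XX → F_EXX = 80 ksi.
Effective throat t_e = 0.707 × 0.75 = 0.5302 in.
Total length L = 16 in; A_we = 0.5302 × 16 = 8.484 in².
F_nw = 0.6 F_EXX = 0.6 × 80 = 48 ksi.
R_n = 48 × 8.484 = 407.2 kips; R_n/Ω = 407.2/2.0 = 203.6 kips.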